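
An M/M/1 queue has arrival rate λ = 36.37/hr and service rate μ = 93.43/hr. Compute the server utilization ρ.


ρ = λ/μ = 36.37/93.43 = 0.3893

Final: 0.3893


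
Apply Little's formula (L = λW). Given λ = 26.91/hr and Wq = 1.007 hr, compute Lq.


Lq = λWq = 26.91·1.007 = 27.0984

Final: 27.0984


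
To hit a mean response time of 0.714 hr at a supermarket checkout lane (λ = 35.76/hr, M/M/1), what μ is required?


W = 1/(μ−λ) ⇒ μ − λ = 1/W = 1/0.714 = 1.4006
μ = λ + 1/W = 35.76 + 1.4006 = 37.1606 per hr

Final: 37.1606 /hr


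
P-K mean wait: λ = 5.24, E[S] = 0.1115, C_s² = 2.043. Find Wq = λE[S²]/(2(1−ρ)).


ρ = λ·E[S] = 5.24·0.1115 = 0.5843
E[S²] = E[S]²(1+C_s²) = 0.1115²·(1+2.043) = 0.037831
Wq = λ·E[S²]/(2(1−ρ)) = 5.24·0.037831/(2·0.4157) = 0.23841 hr

Final: 0.23841 hr


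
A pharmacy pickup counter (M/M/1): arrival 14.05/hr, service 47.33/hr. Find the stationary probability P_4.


ρ = 14.05/47.33 = 0.2969
P_n = (1−ρ)·ρ^n = (1 − 0.2969)·0.2969^4 = 0.7031·0.007765 = 0.005460

Final: 0.005460


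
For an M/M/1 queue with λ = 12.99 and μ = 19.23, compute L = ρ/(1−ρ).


ρ = λ/μ = 12.99/19.23 = 0.6755
L = ρ/(1−ρ) = 0.6755/(1 − 0.6755) = 0.6755/0.3245 = 2.0817

Final: 2.0817


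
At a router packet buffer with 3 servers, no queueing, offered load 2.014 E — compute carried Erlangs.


B(3,2.014) = 0.212619 (Erlang-B)
Carried load = a(1 − B) = 2.014·(1 − 0.212619) = 2.014·0.787381 = 1.5858 E

Final: 1.5858 Erlangs


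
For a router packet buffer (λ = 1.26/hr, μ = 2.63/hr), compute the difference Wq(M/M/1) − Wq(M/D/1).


ρ = 1.26/2.63 = 0.4791
Wq(M/M/1) = ρ/(μ−λ) = 0.4791/1.37 = 0.34970 hr
Wq(M/D/1) = ρ/(2(μ−λ)) = 0.17485 hr
Savings = 0.34970 − 0.17485 = 0.17485 hr

Final: 0.17485 hr


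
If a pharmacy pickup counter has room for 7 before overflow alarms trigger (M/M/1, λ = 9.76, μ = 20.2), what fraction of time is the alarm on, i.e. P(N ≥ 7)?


ρ = 9.76/20.2 = 0.4832
P(N ≥ n) = ρ^n = 0.4832^7 = 0.006147

Final: 0.006147


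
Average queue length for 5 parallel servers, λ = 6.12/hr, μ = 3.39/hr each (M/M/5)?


a = λ/μ = 1.8053; ρ = a/5 = 0.3611
P₀ = 0.163714
Lq = P₀·a^c·ρ / (c!·(1−ρ)²) = 0.163714·19.17603·0.3611/(120·0.40824)
= 0.02314

Final: 0.02314


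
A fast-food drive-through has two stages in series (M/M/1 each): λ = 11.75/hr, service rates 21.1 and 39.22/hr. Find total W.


Each node sees arrival rate λ = 11.75/hr (tandem ⇒ throughput preserved).
W₁ = 1/(μ₁−λ) = 1/(21.1−11.75) = 0.10695 hr
W₂ = 1/(μ₂−λ) = 1/(39.22−11.75) = 0.03640 hr
W_total = W₁ + W₂ = 0.10695 + 0.03640 = 0.14336 hr

Final: 0.14336 hr


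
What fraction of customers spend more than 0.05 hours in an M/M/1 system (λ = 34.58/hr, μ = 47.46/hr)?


W ~ Exponential(μ−λ) for M/M/1.
μ − λ = 47.46 − 34.58 = 12.8800
P(W > t) = e^{−(μ−λ)t} = e^{−0.6440} = 0.525187

Final: 0.525187


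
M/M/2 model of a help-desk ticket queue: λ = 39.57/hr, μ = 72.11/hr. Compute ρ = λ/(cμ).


ρ = λ/(cμ) = 39.57/(2·72.11) = 39.57/144.22 = 0.2744

Final: 0.2744


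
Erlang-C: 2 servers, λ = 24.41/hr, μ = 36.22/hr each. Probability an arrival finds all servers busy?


a = λ/μ = 0.6739; ρ = a/2 = 0.3370
P₀ = 0.495922 (from M/M/c formula)
C(c,a) = [a^c/(c!(1−ρ))]·P₀ = [0.45419/(2·0.6630)]·0.495922
= 0.34251·0.495922 = 0.169859

Final: 0.169859


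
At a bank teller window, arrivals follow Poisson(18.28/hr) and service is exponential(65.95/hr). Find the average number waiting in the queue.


ρ = 18.28/65.95 = 0.2772
Lq = ρ²/(1−ρ) = 0.07683/0.7228 = 0.1063

Final: 0.1063


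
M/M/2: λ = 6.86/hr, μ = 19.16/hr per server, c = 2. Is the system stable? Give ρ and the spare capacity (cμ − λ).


Total capacity cμ = 2·19.16 = 38.32/hr
ρ = λ/(cμ) = 6.86/38.32 = 0.1790
Stable ⇔ ρ < 1: YES
Spare capacity = cμ − λ = 38.32 − 6.86 = 31.46/hr

Final: ρ = 0.1790; stable; margin = 31.46/hr


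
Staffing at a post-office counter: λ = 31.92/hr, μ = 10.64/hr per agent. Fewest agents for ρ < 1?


Stability requires cμ > λ ⇔ c > λ/μ.
λ/μ = 31.92/10.64 = 3.0000
Minimum integer c = ⌊3.0000⌋ + 1 = 4
Check: 4·10.64 = 42.56 > 31.92, while 3·10.64 = 31.92 ≤ 31.92

Final: 4 servers


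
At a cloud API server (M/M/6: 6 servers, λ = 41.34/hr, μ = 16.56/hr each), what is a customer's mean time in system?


a = 2.4964; ρ = 0.4161; P₀ = 0.081921
Lq = P₀·a^c·ρ/(c!(1−ρ)²) = 0.03360
Wq = Lq/λ = 0.03360/41.34 = 0.0008128 hr
W = Wq + 1/μ = 0.0008128 + 0.06039 = 0.06120 hr

Final: 0.06120 hr


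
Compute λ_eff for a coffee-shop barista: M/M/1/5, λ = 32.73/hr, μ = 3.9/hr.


ρ = 8.3923; P_K = (1−ρ)ρ^5/(1−ρ^6) = 0.880846
λ_eff = λ(1 − P_K) = 32.73·(1 − 0.880846) = 32.73·0.119154 = 3.8999 /hr

Final: 3.8999 /hr


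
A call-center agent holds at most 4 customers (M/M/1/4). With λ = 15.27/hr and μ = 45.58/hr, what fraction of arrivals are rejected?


ρ = λ/μ = 15.27/45.58 = 0.3350
P_K = (1−ρ)ρ^K/(1−ρ^(K+1)) = (0.6650·0.012597)/(1 − 0.004220)
= 0.008377/0.995780 = 0.008412

Final: 0.008412


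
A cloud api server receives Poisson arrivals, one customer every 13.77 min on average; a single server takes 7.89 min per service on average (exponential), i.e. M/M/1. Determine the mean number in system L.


λ = 60/13.77 = 4.3573 /hr
μ = 60/7.89 = 7.6046 /hr
ρ = λ/μ = 4.3573/7.6046 = 0.5730
L = ρ/(1−ρ) = 0.5730/0.4270 = 1.3418

Final: 1.3418


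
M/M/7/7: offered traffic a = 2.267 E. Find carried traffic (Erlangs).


B(7,2.267) = 0.006342 (Erlang-B)
Carried load = a(1 − B) = 2.267·(1 − 0.006342) = 2.267·0.993658 = 2.2526 E

Final: 2.2526 Erlangs


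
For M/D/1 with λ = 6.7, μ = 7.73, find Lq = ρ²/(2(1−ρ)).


ρ = 6.7/7.73 = 0.8668
M/D/1: Lq = ρ²/(2(1−ρ)) = 0.7513/(2·0.1332) = 2.81905

Final: 2.81905


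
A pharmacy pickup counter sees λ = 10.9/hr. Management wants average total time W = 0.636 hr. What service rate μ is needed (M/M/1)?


W = 1/(μ−λ) ⇒ μ − λ = 1/W = 1/0.636 = 1.5723
μ = λ + 1/W = 10.9 + 1.5723 = 12.4723 per hr

Final: 12.4723 /hr


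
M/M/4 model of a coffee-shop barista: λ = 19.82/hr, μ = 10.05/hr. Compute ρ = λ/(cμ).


ρ = λ/(cμ) = 19.82/(4·10.05) = 19.82/40.20 = 0.4930

Final: 0.4930


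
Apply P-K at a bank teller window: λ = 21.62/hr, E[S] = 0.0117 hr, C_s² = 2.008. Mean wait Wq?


ρ = λ·E[S] = 21.62·0.0117 = 0.2530
E[S²] = E[S]²(1+C_s²) = 0.0117²·(1+2.008) = 0.0004118
Wq = λ·E[S²]/(2(1−ρ)) = 21.62·0.0004118/(2·0.7470) = 0.005958 hr

Final: 0.005958 hr


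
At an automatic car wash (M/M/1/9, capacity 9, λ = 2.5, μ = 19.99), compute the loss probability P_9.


ρ = λ/μ = 2.5/19.99 = 0.1251
P_K = (1−ρ)ρ^K/(1−ρ^(K+1)) = (0.8749·0.000000007484)/(1 − 9.360e-10)
= 0.000000006548/1.000000 = 0.000000006548

Final: 0.000000006548


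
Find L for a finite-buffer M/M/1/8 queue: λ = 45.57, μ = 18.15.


ρ = 45.57/18.15 = 2.5107
L = ρ[1 − (K+1)ρ^K + Kρ^(K+1)] / [(1−ρ)(1−ρ^(K+1))]
Numerator: 2.5107·(1 − 9·1579.134761 + 8·3964.802814) = 43956.118134
Denominator: (-1.5107)·(-3963.802814) = 5988.290532
L = 43956.118134/5988.290532 = 7.3403

Final: 7.3403


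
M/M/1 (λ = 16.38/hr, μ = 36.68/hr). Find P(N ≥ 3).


ρ = 16.38/36.68 = 0.4466
P(N ≥ n) = ρ^n = 0.4466^3 = 0.089054

Final: 0.089054


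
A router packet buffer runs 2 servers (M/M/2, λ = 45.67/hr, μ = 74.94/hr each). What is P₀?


a = λ/μ = 45.67/74.94 = 0.6094; ρ = a/c = 0.3047
Σ_{k=0}^{1} a^k/k! (terms k=0..1) = 1.00000 + 0.60942 = 1.60942
Tail: a^2/(2!(1−ρ)) = 0.37139/(2·0.6953) = 0.26708
P₀ = 1/(1.60942 + 0.26708) = 1/1.87650 = 0.532907

Final: 0.532907


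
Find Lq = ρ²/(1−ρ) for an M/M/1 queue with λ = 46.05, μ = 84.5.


ρ = 46.05/84.5 = 0.5450
Lq = ρ²/(1−ρ) = 0.2970/0.4550 = 0.6527

Final: 0.6527


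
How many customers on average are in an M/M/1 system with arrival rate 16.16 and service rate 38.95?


ρ = λ/μ = 16.16/38.95 = 0.4149
L = ρ/(1−ρ) = 0.4149/(1 − 0.4149) = 0.4149/0.5851 = 0.7091

Final: 0.7091


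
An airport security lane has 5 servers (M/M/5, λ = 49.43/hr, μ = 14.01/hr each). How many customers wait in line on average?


a = λ/μ = 3.5282; ρ = a/5 = 0.7056
P₀ = 0.024996
Lq = P₀·a^c·ρ / (c!·(1−ρ)²) = 0.024996·546.71675·0.7056/(120·0.08665)
= 0.92742

Final: 0.92742


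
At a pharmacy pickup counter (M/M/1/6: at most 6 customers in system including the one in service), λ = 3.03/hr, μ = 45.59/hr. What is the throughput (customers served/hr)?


ρ = 0.06646; P_K = (1−ρ)ρ^6/(1−ρ^7) = 0.00000008046
λ_eff = λ(1 − P_K) = 3.03·(1 − 0.00000008046) = 3.03·1.000000 = 3.0300 /hr

Final: 3.0300 /hr


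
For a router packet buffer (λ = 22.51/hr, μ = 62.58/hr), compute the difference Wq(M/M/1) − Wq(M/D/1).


ρ = 22.51/62.58 = 0.3597
Wq(M/M/1) = ρ/(μ−λ) = 0.3597/40.07 = 0.008977 hr
Wq(M/D/1) = ρ/(2(μ−λ)) = 0.004488 hr
Savings = 0.008977 − 0.004488 = 0.004488 hr

Final: 0.004488 hr


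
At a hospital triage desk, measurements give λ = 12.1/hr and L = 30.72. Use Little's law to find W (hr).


W = L/λ = 30.72/12.1 = 2.5388 hr

Final: 2.5388 hr


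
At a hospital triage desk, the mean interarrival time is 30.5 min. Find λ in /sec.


λ = 1/(interarrival time) in consistent units.
1 second = 0.0166667 min, so λ = 0.0166667/30.5 = 0.0005464 per second

Final: 0.0005464 /sec


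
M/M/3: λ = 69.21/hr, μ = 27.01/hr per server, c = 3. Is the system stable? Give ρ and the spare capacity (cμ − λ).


Total capacity cμ = 3·27.01 = 81.03/hr
ρ = λ/(cμ) = 69.21/81.03 = 0.8541
Stable ⇔ ρ < 1: YES
Spare capacity = cμ − λ = 81.03 − 69.21 = 11.82/hr

Final: ρ = 0.8541; stable; margin = 11.82/hr


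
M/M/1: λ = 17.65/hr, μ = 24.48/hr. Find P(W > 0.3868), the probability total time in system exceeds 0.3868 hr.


W ~ Exponential(μ−λ) for M/M/1.
μ − λ = 24.48 − 17.65 = 6.8300
P(W > t) = e^{−(μ−λ)t} = e^{−2.6418} = 0.071230

Final: 0.071230


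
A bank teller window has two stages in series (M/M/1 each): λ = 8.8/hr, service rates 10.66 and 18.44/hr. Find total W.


Each node sees arrival rate λ = 8.8/hr (tandem ⇒ throughput preserved).
W₁ = 1/(μ₁−λ) = 1/(10.66−8.8) = 0.53763 hr
W₂ = 1/(μ₂−λ) = 1/(18.44−8.8) = 0.10373 hr
W_total = W₁ + W₂ = 0.53763 + 0.10373 = 0.64137 hr

Final: 0.64137 hr


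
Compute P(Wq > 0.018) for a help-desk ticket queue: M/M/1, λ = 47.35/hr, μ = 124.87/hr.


ρ = 47.35/124.87 = 0.3792
P(Wq > t) = ρ·e^{−(μ−λ)t} = 0.3792·e^{−1.3954}
= 0.3792·0.247744 = 0.093943

Final: 0.093943


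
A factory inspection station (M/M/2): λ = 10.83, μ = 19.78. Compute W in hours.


a = 0.5475; ρ = 0.2738; P₀ = 0.570153
Lq = P₀·a^c·ρ/(c!(1−ρ)²) = 0.04436
Wq = Lq/λ = 0.04436/10.83 = 0.004096 hr
W = Wq + 1/μ = 0.004096 + 0.05056 = 0.05465 hr

Final: 0.05465 hr


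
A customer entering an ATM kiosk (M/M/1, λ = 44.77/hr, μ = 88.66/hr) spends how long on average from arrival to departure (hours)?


W = 1/(μ−λ) = 1/(88.66 − 44.77) = 1/43.89 = 0.02278 hr

Final: 0.02278 hr


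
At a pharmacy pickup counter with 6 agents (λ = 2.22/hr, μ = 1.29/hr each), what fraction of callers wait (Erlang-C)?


a = λ/μ = 1.7209; ρ = a/6 = 0.2868
P₀ = 0.178794 (from M/M/c formula)
C(c,a) = [a^c/(c!(1−ρ))]·P₀ = [25.97644/(720·0.7132)]·0.178794
= 0.05059·0.178794 = 0.009045

Final: 0.009045


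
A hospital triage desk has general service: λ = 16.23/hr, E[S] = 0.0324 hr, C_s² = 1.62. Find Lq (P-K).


ρ = λ·E[S] = 16.23·0.0324 = 0.5259
Lq = ρ²(1+C_s²)/(2(1−ρ)) = 0.2765·(1+1.62)/(2·0.4741)
= 0.2765·2.6200/0.9483 = 0.76398

Final: 0.76398


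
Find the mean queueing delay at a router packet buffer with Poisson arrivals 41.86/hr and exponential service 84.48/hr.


ρ = 41.86/84.48 = 0.4955
Wq = ρ/(μ−λ) = 0.4955/(84.48 − 41.86) = 0.4955/42.62 = 0.01163 hr

Final: 0.01163 hr


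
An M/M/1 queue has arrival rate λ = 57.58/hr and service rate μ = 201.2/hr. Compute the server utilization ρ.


ρ = λ/μ = 57.58/201.2 = 0.2862

Final: 0.2862


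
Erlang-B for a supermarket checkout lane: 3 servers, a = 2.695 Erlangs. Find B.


B(c,a) = (a^c/c!) / Σ_{k=0}^{c} a^k/k!
a^3/3! = 3.262309
Σ terms (k=0..3): 1.00000 + 2.69500 + 3.63151 + 3.26231 = 10.588821
B = 3.262309/10.588821 = 0.308090

Final: 0.308090


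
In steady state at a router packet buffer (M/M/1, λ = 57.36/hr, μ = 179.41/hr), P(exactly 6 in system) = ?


ρ = 57.36/179.41 = 0.3197
P_n = (1−ρ)·ρ^n = (1 − 0.3197)·0.3197^6 = 0.6803·0.001068 = 0.0007266

Final: 0.0007266


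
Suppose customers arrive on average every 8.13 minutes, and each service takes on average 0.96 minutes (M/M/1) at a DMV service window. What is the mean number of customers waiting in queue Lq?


λ = 60/8.13 = 7.3801 /hr
μ = 60/0.96 = 62.5000 /hr
ρ = λ/μ = 7.3801/62.5000 = 0.1181
Lq = ρ²/(1−ρ) = 0.01394/0.8819 = 0.01581

Final: 0.01581


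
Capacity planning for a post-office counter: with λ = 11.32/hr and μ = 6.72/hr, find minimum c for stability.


Stability requires cμ > λ ⇔ c > λ/μ.
λ/μ = 11.32/6.72 = 1.6845
Minimum integer c = ⌊1.6845⌋ + 1 = 2
Check: 2·6.72 = 13.44 > 11.32, while 1·6.72 = 6.72 ≤ 11.32

Final: 2 servers


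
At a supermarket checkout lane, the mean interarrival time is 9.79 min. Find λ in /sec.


λ = 1/(interarrival time) in consistent units.
1 second = 0.0166667 min, so λ = 0.0166667/9.79 = 0.001702 per second

Final: 0.001702 /sec


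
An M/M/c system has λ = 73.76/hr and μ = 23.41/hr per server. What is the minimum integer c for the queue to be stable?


Stability requires cμ > λ ⇔ c > λ/μ.
λ/μ = 73.76/23.41 = 3.1508
Minimum integer c = ⌊3.1508⌋ + 1 = 4
Check: 4·23.41 = 93.64 > 73.76, while 3·23.41 = 70.23 ≤ 73.76

Final: 4 servers


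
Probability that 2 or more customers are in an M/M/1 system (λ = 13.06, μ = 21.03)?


ρ = 13.06/21.03 = 0.6210
P(N ≥ n) = ρ^n = 0.6210^2 = 0.385663

Final: 0.385663


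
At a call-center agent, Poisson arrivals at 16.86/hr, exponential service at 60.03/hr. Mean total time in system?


W = 1/(μ−λ) = 1/(60.03 − 16.86) = 1/43.17 = 0.02316 hr

Final: 0.02316 hr


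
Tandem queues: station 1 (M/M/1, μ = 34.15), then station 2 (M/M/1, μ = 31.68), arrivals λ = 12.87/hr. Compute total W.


Each node sees arrival rate λ = 12.87/hr (tandem ⇒ throughput preserved).
W₁ = 1/(μ₁−λ) = 1/(34.15−12.87) = 0.04699 hr
W₂ = 1/(μ₂−λ) = 1/(31.68−12.87) = 0.05316 hr
W_total = W₁ + W₂ = 0.04699 + 0.05316 = 0.10016 hr

Final: 0.10016 hr


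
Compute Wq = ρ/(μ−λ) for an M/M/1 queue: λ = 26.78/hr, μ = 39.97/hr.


ρ = 26.78/39.97 = 0.6700
Wq = ρ/(μ−λ) = 0.6700/(39.97 − 26.78) = 0.6700/13.19 = 0.05080 hr

Final: 0.05080 hr


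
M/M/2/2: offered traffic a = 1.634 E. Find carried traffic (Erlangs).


B(2,1.634) = 0.336353 (Erlang-B)
Carried load = a(1 − B) = 1.634·(1 − 0.336353) = 1.634·0.663647 = 1.0844 E

Final: 1.0844 Erlangs


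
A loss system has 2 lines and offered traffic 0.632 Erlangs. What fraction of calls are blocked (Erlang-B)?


B(c,a) = (a^c/c!) / Σ_{k=0}^{c} a^k/k!
a^2/2! = 0.199712
Σ terms (k=0..2): 1.00000 + 0.63200 + 0.19971 = 1.831712
B = 0.199712/1.831712 = 0.109030

Final: 0.109030


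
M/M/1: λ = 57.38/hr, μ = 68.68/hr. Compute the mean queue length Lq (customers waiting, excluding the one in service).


ρ = 57.38/68.68 = 0.8355
Lq = ρ²/(1−ρ) = 0.6980/0.1645 = 4.2424

Final: 4.2424


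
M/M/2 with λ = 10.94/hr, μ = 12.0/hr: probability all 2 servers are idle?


a = λ/μ = 10.94/12.0 = 0.9117; ρ = a/c = 0.4558
Σ_{k=0}^{1} a^k/k! (terms k=0..1) = 1.00000 + 0.91167 = 1.91167
Tail: a^2/(2!(1−ρ)) = 0.83114/(2·0.5442) = 0.76368
P₀ = 1/(1.91167 + 0.76368) = 1/2.67534 = 0.373784

Final: 0.373784


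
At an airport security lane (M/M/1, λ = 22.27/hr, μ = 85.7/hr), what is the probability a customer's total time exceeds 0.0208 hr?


W ~ Exponential(μ−λ) for M/M/1.
μ − λ = 85.7 − 22.27 = 63.4300
P(W > t) = e^{−(μ−λ)t} = e^{−1.3193} = 0.267311

Final: 0.267311


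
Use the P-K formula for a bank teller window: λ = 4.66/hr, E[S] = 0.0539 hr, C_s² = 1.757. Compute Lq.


ρ = λ·E[S] = 4.66·0.0539 = 0.2512
Lq = ρ²(1+C_s²)/(2(1−ρ)) = 0.06309·(1+1.757)/(2·0.7488)
= 0.06309·2.7570/1.4977 = 0.11614

Final: 0.11614


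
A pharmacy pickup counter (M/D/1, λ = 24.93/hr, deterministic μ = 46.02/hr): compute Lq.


ρ = 24.93/46.02 = 0.5417
M/D/1: Lq = ρ²/(2(1−ρ)) = 0.2935/(2·0.4583) = 0.32018

Final: 0.32018


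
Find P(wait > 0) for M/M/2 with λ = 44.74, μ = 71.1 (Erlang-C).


a = λ/μ = 0.6293; ρ = a/2 = 0.3146
P₀ = 0.521344 (from M/M/c formula)
C(c,a) = [a^c/(c!(1−ρ))]·P₀ = [0.39596/(2·0.6854)]·0.521344
= 0.28887·0.521344 = 0.150598

Final: 0.150598


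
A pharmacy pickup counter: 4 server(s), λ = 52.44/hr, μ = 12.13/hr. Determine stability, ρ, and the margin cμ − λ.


Total capacity cμ = 4·12.13 = 48.52/hr
ρ = λ/(cμ) = 52.44/48.52 = 1.0808
Stable ⇔ ρ < 1: NO
Spare capacity = cμ − λ = 48.52 − 52.44 = -3.92/hr

Final: ρ = 1.0808; unstable; margin = -3.92/hr


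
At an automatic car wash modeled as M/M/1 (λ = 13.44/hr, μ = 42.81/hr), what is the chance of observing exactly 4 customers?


ρ = 13.44/42.81 = 0.3139
P_n = (1−ρ)·ρ^n = (1 − 0.3139)·0.3139^4 = 0.6861·0.009714 = 0.006665

Final: 0.006665


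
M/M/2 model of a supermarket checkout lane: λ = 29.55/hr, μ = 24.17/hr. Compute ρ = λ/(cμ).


ρ = λ/(cμ) = 29.55/(2·24.17) = 29.55/48.34 = 0.6113

Final: 0.6113


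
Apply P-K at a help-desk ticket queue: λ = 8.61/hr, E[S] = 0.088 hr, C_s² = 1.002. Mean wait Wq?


ρ = λ·E[S] = 8.61·0.088 = 0.7577
E[S²] = E[S]²(1+C_s²) = 0.088²·(1+1.002) = 0.015503
Wq = λ·E[S²]/(2(1−ρ)) = 8.61·0.015503/(2·0.2423) = 0.27543 hr

Final: 0.27543 hr


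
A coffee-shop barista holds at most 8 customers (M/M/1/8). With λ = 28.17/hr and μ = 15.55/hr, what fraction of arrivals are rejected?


ρ = λ/μ = 28.17/15.55 = 1.8116
P_K = (1−ρ)ρ^K/(1−ρ^(K+1)) = (-0.8116·115.998301)/(1 − 210.139688)
= -94.141387/-209.139688 = 0.450136

Final: 0.450136


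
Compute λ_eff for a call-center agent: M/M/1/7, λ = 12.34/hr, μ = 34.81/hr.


ρ = 0.3545; P_K = (1−ρ)ρ^7/(1−ρ^8) = 0.0004542
λ_eff = λ(1 − P_K) = 12.34·(1 − 0.0004542) = 12.34·0.999546 = 12.3344 /hr

Final: 12.3344 /hr


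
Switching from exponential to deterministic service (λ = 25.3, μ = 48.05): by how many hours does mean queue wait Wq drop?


ρ = 25.3/48.05 = 0.5265
Wq(M/M/1) = ρ/(μ−λ) = 0.5265/22.75 = 0.02314 hr
Wq(M/D/1) = ρ/(2(μ−λ)) = 0.01157 hr
Savings = 0.02314 − 0.01157 = 0.01157 hr

Final: 0.01157 hr


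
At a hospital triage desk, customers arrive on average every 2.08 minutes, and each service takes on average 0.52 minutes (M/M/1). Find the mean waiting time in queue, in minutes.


λ = 60/2.08 = 28.8462 /hr
μ = 60/0.52 = 115.3846 /hr
ρ = λ/μ = 28.8462/115.3846 = 0.2500
Wq = ρ/(μ−λ) = 0.2500/(115.3846−28.8462) = 0.002889 hr
In minutes: 0.002889·60 = 0.1733 min

Final: 0.1733 min


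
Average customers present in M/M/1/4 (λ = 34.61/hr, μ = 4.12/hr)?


ρ = 34.61/4.12 = 8.4005
L = ρ[1 − (K+1)ρ^K + Kρ^(K+1)] / [(1−ρ)(1−ρ^(K+1))]
Numerator: 8.4005·(1 − 5·4979.864581 + 4·41833.279893) = 1196521.435098
Denominator: (-7.4005)·(-41832.279893) = 309579.178141
L = 1196521.435098/309579.178141 = 3.8650

Final: 3.8650


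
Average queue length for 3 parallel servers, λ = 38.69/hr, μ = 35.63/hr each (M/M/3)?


a = λ/μ = 1.0859; ρ = a/3 = 0.3620
P₀ = 0.332235
Lq = P₀·a^c·ρ / (c!·(1−ρ)²) = 0.332235·1.28041·0.3620/(6·0.40709)
= 0.06304

Final: 0.06304


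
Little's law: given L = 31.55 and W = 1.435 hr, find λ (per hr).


λ = L/W = 31.55/1.435 = 21.9861 /hr

Final: 21.9861 /hr


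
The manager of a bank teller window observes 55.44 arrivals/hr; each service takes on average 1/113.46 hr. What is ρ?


ρ = λ/μ = 55.44/113.46 = 0.4886

Final: 0.4886


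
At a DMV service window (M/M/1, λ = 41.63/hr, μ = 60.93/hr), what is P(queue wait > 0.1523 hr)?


ρ = 41.63/60.93 = 0.6832
P(Wq > t) = ρ·e^{−(μ−λ)t} = 0.6832·e^{−2.9394}
= 0.6832·0.052898 = 0.036142

Final: 0.036142


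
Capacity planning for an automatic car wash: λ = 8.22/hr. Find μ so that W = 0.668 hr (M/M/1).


W = 1/(μ−λ) ⇒ μ − λ = 1/W = 1/0.668 = 1.4970
μ = λ + 1/W = 8.22 + 1.4970 = 9.7170 per hr

Final: 9.7170 /hr


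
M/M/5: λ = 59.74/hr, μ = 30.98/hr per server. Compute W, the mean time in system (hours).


a = 1.9283; ρ = 0.3857; P₀ = 0.144498
Lq = P₀·a^c·ρ/(c!(1−ρ)²) = 0.03281
Wq = Lq/λ = 0.03281/59.74 = 0.0005492 hr
W = Wq + 1/μ = 0.0005492 + 0.03228 = 0.03283 hr

Final: 0.03283 hr


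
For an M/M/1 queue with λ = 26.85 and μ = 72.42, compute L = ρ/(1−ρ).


ρ = λ/μ = 26.85/72.42 = 0.3708
L = ρ/(1−ρ) = 0.3708/(1 − 0.3708) = 0.3708/0.6292 = 0.5892

Final: 0.5892


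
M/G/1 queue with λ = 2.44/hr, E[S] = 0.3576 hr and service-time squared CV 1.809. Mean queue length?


ρ = λ·E[S] = 2.44·0.3576 = 0.8725
Lq = ρ²(1+C_s²)/(2(1−ρ)) = 0.7613·(1+1.809)/(2·0.1275)
= 0.7613·2.8090/0.2549 = 8.38950

Final: 8.38950


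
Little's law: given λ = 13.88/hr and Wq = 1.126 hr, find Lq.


Lq = λWq = 13.88·1.126 = 15.6289

Final: 15.6289


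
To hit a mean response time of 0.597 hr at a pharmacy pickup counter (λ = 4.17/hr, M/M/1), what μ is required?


W = 1/(μ−λ) ⇒ μ − λ = 1/W = 1/0.597 = 1.6750
μ = λ + 1/W = 4.17 + 1.6750 = 5.8450 per hr

Final: 5.8450 /hr


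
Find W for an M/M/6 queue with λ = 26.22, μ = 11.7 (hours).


a = 2.2410; ρ = 0.3735; P₀ = 0.106036
Lq = P₀·a^c·ρ/(c!(1−ρ)²) = 0.01775
Wq = Lq/λ = 0.01775/26.22 = 0.0006771 hr
W = Wq + 1/μ = 0.0006771 + 0.08547 = 0.08615 hr

Final: 0.08615 hr


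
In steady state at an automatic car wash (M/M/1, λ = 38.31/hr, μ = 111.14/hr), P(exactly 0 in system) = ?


ρ = 38.31/111.14 = 0.3447
P_n = (1−ρ)·ρ^n = (1 − 0.3447)·0.3447^0 = 0.6553·1.000000 = 0.655300

Final: 0.655300


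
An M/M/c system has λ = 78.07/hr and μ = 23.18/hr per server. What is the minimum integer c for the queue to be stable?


Stability requires cμ > λ ⇔ c > λ/μ.
λ/μ = 78.07/23.18 = 3.3680
Minimum integer c = ⌊3.3680⌋ + 1 = 4
Check: 4·23.18 = 92.72 > 78.07, while 3·23.18 = 69.54 ≤ 78.07

Final: 4 servers


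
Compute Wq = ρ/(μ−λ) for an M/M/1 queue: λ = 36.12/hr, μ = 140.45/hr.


ρ = 36.12/140.45 = 0.2572
Wq = ρ/(μ−λ) = 0.2572/(140.45 − 36.12) = 0.2572/104.33 = 0.002465 hr

Final: 0.002465 hr


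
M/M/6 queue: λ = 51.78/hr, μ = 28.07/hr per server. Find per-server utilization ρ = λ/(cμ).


ρ = λ/(cμ) = 51.78/(6·28.07) = 51.78/168.42 = 0.3074

Final: 0.3074


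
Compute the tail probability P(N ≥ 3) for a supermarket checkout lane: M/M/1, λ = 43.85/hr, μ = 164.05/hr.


ρ = 43.85/164.05 = 0.2673
P(N ≥ n) = ρ^n = 0.2673^3 = 0.019098

Final: 0.019098


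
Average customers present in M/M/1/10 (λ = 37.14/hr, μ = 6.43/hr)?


ρ = 37.14/6.43 = 5.7760
L = ρ[1 − (K+1)ρ^K + Kρ^(K+1)] / [(1−ρ)(1−ρ^(K+1))]
Numerator: 5.7760·(1 − 11·41334174.138315 + 10·238748246.889118) = 11163986847.479177
Denominator: (-4.7760)·(-238748245.889118) = 1140273504.083175
L = 11163986847.479177/1140273504.083175 = 9.7906

Final: 9.7906


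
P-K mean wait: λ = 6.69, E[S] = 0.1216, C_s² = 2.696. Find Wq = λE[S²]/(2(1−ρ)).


ρ = λ·E[S] = 6.69·0.1216 = 0.8135
E[S²] = E[S]²(1+C_s²) = 0.1216²·(1+2.696) = 0.054651
Wq = λ·E[S²]/(2(1−ρ)) = 6.69·0.054651/(2·0.1865) = 0.98022 hr

Final: 0.98022 hr


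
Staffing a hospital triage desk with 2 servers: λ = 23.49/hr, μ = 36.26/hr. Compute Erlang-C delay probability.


a = λ/μ = 0.6478; ρ = a/2 = 0.3239
P₀ = 0.510676 (from M/M/c formula)
C(c,a) = [a^c/(c!(1−ρ))]·P₀ = [0.41967/(2·0.6761)]·0.510676
= 0.31037·0.510676 = 0.158497

Final: 0.158497


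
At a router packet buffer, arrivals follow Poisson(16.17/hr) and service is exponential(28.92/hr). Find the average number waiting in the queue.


ρ = 16.17/28.92 = 0.5591
Lq = ρ²/(1−ρ) = 0.3126/0.4409 = 0.7091

Final: 0.7091


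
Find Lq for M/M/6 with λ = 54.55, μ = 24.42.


a = λ/μ = 2.2338; ρ = a/6 = 0.3723
P₀ = 0.106809
Lq = P₀·a^c·ρ / (c!·(1−ρ)²) = 0.106809·124.24948·0.3723/(720·0.39400)
= 0.01742

Final: 0.01742


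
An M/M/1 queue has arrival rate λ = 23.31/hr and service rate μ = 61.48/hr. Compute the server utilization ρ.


ρ = λ/μ = 23.31/61.48 = 0.3791

Final: 0.3791


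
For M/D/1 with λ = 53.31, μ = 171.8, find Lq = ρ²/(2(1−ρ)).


ρ = 53.31/171.8 = 0.3103
M/D/1: Lq = ρ²/(2(1−ρ)) = 0.09629/(2·0.6897) = 0.06980

Final: 0.06980


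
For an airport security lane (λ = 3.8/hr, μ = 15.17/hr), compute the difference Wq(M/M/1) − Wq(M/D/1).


ρ = 3.8/15.17 = 0.2505
Wq(M/M/1) = ρ/(μ−λ) = 0.2505/11.37 = 0.02203 hr
Wq(M/D/1) = ρ/(2(μ−λ)) = 0.01102 hr
Savings = 0.02203 − 0.01102 = 0.01102 hr

Final: 0.01102 hr


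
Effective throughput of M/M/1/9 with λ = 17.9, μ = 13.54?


ρ = 1.3220; P_K = (1−ρ)ρ^9/(1−ρ^10) = 0.259489
λ_eff = λ(1 − P_K) = 17.9·(1 − 0.259489) = 17.9·0.740511 = 13.2551 /hr

Final: 13.2551 /hr


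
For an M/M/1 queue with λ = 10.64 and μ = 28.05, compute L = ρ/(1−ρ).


ρ = λ/μ = 10.64/28.05 = 0.3793
L = ρ/(1−ρ) = 0.3793/(1 − 0.3793) = 0.3793/0.6207 = 0.6111

Final: 0.6111


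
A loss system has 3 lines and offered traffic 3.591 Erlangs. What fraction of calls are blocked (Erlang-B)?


B(c,a) = (a^c/c!) / Σ_{k=0}^{c} a^k/k!
a^3/3! = 7.717826
Σ terms (k=0..3): 1.00000 + 3.59100 + 6.44764 + 7.71783 = 18.756466
B = 7.717826/18.756466 = 0.411475

Final: 0.411475


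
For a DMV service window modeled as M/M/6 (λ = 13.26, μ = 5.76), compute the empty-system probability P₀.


a = λ/μ = 13.26/5.76 = 2.3021; ρ = a/c = 0.3837
Σ_{k=0}^{5} a^k/k! (terms k=0..5) = 1.00000 + 2.30208 + 2.64979 + 2.03335 + 1.17023 + 0.53880 = 9.69426
Tail: a^6/(6!(1−ρ)) = 148.84226/(720·0.6163) = 0.33542
P₀ = 1/(9.69426 + 0.33542) = 1/10.02968 = 0.099704

Final: 0.099704


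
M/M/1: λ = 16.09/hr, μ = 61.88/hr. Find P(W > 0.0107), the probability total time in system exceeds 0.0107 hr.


W ~ Exponential(μ−λ) for M/M/1.
μ − λ = 61.88 − 16.09 = 45.7900
P(W > t) = e^{−(μ−λ)t} = e^{−0.4900} = 0.612655

Final: 0.612655


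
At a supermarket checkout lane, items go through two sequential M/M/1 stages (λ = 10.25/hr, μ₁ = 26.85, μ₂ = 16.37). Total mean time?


Each node sees arrival rate λ = 10.25/hr (tandem ⇒ throughput preserved).
W₁ = 1/(μ₁−λ) = 1/(26.85−10.25) = 0.06024 hr
W₂ = 1/(μ₂−λ) = 1/(16.37−10.25) = 0.16340 hr
W_total = W₁ + W₂ = 0.06024 + 0.16340 = 0.22364 hr

Final: 0.22364 hr


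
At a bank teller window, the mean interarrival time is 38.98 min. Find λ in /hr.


λ = 1/(interarrival time) in consistent units.
1 hour = 60 min, so λ = 60/38.98 = 1.5393 per hour

Final: 1.5393 /hr


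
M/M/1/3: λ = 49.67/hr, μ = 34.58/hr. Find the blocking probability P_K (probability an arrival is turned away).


ρ = λ/μ = 49.67/34.58 = 1.4364
P_K = (1−ρ)ρ^K/(1−ρ^(K+1)) = (-0.4364·2.963518)/(1 − 4.256736)
= -1.293218/-3.256736 = 0.397090

Final: 0.397090


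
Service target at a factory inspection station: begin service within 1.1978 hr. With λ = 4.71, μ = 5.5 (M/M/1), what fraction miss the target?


ρ = 4.71/5.5 = 0.8564
P(Wq > t) = ρ·e^{−(μ−λ)t} = 0.8564·e^{−0.9463}
= 0.8564·0.388189 = 0.332431

Final: 0.332431


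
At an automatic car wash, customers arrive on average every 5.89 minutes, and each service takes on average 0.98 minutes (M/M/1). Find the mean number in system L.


λ = 60/5.89 = 10.1868 /hr
μ = 60/0.98 = 61.2245 /hr
ρ = λ/μ = 10.1868/61.2245 = 0.1664
L = ρ/(1−ρ) = 0.1664/0.8336 = 0.1996

Final: 0.1996


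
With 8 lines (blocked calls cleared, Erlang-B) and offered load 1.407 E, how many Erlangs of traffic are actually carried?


B(8,1.407) = 0.00009328 (Erlang-B)
Carried load = a(1 − B) = 1.407·(1 − 0.00009328) = 1.407·0.999907 = 1.4069 E

Final: 1.4069 Erlangs


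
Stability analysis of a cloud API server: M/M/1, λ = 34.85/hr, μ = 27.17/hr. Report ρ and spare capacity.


Total capacity cμ = 1·27.17 = 27.17/hr
ρ = λ/(cμ) = 34.85/27.17 = 1.2827
Stable ⇔ ρ < 1: NO
Spare capacity = cμ − λ = 27.17 − 34.85 = -7.68/hr

Final: ρ = 1.2827; unstable; margin = -7.68/hr


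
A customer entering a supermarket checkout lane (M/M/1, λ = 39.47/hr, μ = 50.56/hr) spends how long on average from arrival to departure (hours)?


W = 1/(μ−λ) = 1/(50.56 − 39.47) = 1/11.09 = 0.09017 hr

Final: 0.09017 hr


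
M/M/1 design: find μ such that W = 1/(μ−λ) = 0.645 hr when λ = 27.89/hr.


W = 1/(μ−λ) ⇒ μ − λ = 1/W = 1/0.645 = 1.5504
μ = λ + 1/W = 27.89 + 1.5504 = 29.4404 per hr

Final: 29.4404 /hr


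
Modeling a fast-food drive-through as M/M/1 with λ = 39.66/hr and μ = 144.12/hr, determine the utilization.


ρ = λ/μ = 39.66/144.12 = 0.2752

Final: 0.2752


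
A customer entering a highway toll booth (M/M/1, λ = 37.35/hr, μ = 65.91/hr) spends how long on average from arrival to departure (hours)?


W = 1/(μ−λ) = 1/(65.91 − 37.35) = 1/28.56 = 0.03501 hr

Final: 0.03501 hr


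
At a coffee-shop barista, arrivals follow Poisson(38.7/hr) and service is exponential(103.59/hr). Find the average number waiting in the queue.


ρ = 38.7/103.59 = 0.3736
Lq = ρ²/(1−ρ) = 0.1396/0.6264 = 0.2228

Final: 0.2228


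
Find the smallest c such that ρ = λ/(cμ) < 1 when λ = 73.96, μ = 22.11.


Stability requires cμ > λ ⇔ c > λ/μ.
λ/μ = 73.96/22.11 = 3.3451
Minimum integer c = ⌊3.3451⌋ + 1 = 4
Check: 4·22.11 = 88.44 > 73.96, while 3·22.11 = 66.33 ≤ 73.96

Final: 4 servers


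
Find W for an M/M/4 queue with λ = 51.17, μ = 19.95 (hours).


a = 2.5649; ρ = 0.6412; P₀ = 0.068059
Lq = P₀·a^c·ρ/(c!(1−ρ)²) = 0.61142
Wq = Lq/λ = 0.61142/51.17 = 0.01195 hr
W = Wq + 1/μ = 0.01195 + 0.05013 = 0.06207 hr

Final: 0.06207 hr


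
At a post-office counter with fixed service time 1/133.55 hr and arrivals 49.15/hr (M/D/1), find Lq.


ρ = 49.15/133.55 = 0.3680
M/D/1: Lq = ρ²/(2(1−ρ)) = 0.1354/(2·0.6320) = 0.10716

Final: 0.10716


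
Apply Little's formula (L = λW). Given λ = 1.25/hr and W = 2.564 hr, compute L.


L = λW = 1.25·2.564 = 3.2050

Final: 3.2050


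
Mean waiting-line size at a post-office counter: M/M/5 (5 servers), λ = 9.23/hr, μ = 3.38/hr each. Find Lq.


a = λ/μ = 2.7308; ρ = a/5 = 0.5462
P₀ = 0.062662
Lq = P₀·a^c·ρ / (c!·(1−ρ)²) = 0.062662·151.85357·0.5462/(120·0.20598)
= 0.21026

Final: 0.21026


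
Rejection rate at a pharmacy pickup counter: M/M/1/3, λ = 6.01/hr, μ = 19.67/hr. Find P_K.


ρ = λ/μ = 6.01/19.67 = 0.3055
P_K = (1−ρ)ρ^K/(1−ρ^(K+1)) = (0.6945·0.028524)/(1 − 0.008715)
= 0.019809/0.991285 = 0.019983

Final: 0.019983


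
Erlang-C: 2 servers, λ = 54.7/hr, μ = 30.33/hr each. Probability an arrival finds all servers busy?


a = λ/μ = 1.8035; ρ = a/2 = 0.9017
P₀ = 0.051664 (from M/M/c formula)
C(c,a) = [a^c/(c!(1−ρ))]·P₀ = [3.25259/(2·0.09825)]·0.051664
= 16.55221·0.051664 = 0.855159

Final: 0.855159


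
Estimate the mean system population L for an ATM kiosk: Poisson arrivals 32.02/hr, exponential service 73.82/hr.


ρ = λ/μ = 32.02/73.82 = 0.4338
L = ρ/(1−ρ) = 0.4338/(1 − 0.4338) = 0.4338/0.5662 = 0.7660

Final: 0.7660


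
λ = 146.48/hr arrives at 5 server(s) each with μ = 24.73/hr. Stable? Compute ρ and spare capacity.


Total capacity cμ = 5·24.73 = 123.65/hr
ρ = λ/(cμ) = 146.48/123.65 = 1.1846
Stable ⇔ ρ < 1: NO
Spare capacity = cμ − λ = 123.65 − 146.48 = -22.83/hr

Final: ρ = 1.1846; unstable; margin = -22.83/hr


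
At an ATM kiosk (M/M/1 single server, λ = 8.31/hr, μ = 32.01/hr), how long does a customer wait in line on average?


ρ = 8.31/32.01 = 0.2596
Wq = ρ/(μ−λ) = 0.2596/(32.01 − 8.31) = 0.2596/23.70 = 0.01095 hr

Final: 0.01095 hr


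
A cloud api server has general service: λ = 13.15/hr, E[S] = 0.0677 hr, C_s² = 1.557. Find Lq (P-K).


ρ = λ·E[S] = 13.15·0.0677 = 0.8903
Lq = ρ²(1+C_s²)/(2(1−ρ)) = 0.7926·(1+1.557)/(2·0.1097)
= 0.7926·2.5570/0.2195 = 9.23304

Final: 9.23304


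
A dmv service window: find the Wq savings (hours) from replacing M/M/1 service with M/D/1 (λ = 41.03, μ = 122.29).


ρ = 41.03/122.29 = 0.3355
Wq(M/M/1) = ρ/(μ−λ) = 0.3355/81.26 = 0.004129 hr
Wq(M/D/1) = ρ/(2(μ−λ)) = 0.002064 hr
Savings = 0.004129 − 0.002064 = 0.002064 hr

Final: 0.002064 hr


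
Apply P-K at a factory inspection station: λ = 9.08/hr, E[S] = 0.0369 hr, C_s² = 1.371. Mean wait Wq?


ρ = λ·E[S] = 9.08·0.0369 = 0.3351
E[S²] = E[S]²(1+C_s²) = 0.0369²·(1+1.371) = 0.003228
Wq = λ·E[S²]/(2(1−ρ)) = 9.08·0.003228/(2·0.6649) = 0.02204 hr

Final: 0.02204 hr


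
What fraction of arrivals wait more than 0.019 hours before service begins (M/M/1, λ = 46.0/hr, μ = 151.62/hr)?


ρ = 46.0/151.62 = 0.3034
P(Wq > t) = ρ·e^{−(μ−λ)t} = 0.3034·e^{−2.0068}
= 0.3034·0.134421 = 0.040782

Final: 0.040782


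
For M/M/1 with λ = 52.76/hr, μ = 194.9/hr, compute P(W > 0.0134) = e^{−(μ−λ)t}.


W ~ Exponential(μ−λ) for M/M/1.
μ − λ = 194.9 − 52.76 = 142.1400
P(W > t) = e^{−(μ−λ)t} = e^{−1.9047} = 0.148871

Final: 0.148871


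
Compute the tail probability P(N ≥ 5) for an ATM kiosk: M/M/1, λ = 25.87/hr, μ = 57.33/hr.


ρ = 25.87/57.33 = 0.4512
P(N ≥ n) = ρ^n = 0.4512^5 = 0.018710

Final: 0.018710


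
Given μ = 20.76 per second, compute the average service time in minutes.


Mean service time = 1/μ = 1/20.76 second = 0.04817 second
In minutes: 0.04817 × 0.0166667 = 0.0008028 min

Final: 0.0008028 min


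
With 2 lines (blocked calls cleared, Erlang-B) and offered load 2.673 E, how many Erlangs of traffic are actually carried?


B(2,2.673) = 0.493062 (Erlang-B)
Carried load = a(1 − B) = 2.673·(1 − 0.493062) = 2.673·0.506938 = 1.3550 E

Final: 1.3550 Erlangs


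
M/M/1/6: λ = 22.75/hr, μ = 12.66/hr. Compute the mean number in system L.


ρ = 22.75/12.66 = 1.7970
L = ρ[1 − (K+1)ρ^K + Kρ^(K+1)] / [(1−ρ)(1−ρ^(K+1))]
Numerator: 1.7970·(1 − 7·33.673338 + 6·60.510935) = 230.648783
Denominator: (-0.7970)·(-59.510935) = 47.430122
L = 230.648783/47.430122 = 4.8629

Final: 4.8629


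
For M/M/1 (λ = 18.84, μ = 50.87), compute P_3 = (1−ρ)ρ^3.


ρ = 18.84/50.87 = 0.3704
P_n = (1−ρ)·ρ^n = (1 − 0.3704)·0.3704^3 = 0.6296·0.050799 = 0.031985

Final: 0.031985


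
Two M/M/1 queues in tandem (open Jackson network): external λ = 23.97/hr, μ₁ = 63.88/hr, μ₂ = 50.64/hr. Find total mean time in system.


Each node sees arrival rate λ = 23.97/hr (tandem ⇒ throughput preserved).
W₁ = 1/(μ₁−λ) = 1/(63.88−23.97) = 0.02506 hr
W₂ = 1/(μ₂−λ) = 1/(50.64−23.97) = 0.03750 hr
W_total = W₁ + W₂ = 0.02506 + 0.03750 = 0.06255 hr

Final: 0.06255 hr


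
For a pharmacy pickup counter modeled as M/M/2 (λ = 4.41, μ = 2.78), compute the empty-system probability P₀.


a = λ/μ = 4.41/2.78 = 1.5863; ρ = a/c = 0.7932
Σ_{k=0}^{1} a^k/k! (terms k=0..1) = 1.00000 + 1.58633 = 2.58633
Tail: a^2/(2!(1−ρ)) = 2.51645/(2·0.2068) = 6.08323
P₀ = 1/(2.58633 + 6.08323) = 1/8.66957 = 0.115346

Final: 0.115346


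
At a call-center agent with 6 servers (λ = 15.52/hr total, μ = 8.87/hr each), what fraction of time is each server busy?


ρ = λ/(cμ) = 15.52/(6·8.87) = 15.52/53.22 = 0.2916

Final: 0.2916


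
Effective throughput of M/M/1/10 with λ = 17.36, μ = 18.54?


ρ = 0.9364; P_K = (1−ρ)ρ^10/(1−ρ^11) = 0.064041
λ_eff = λ(1 − P_K) = 17.36·(1 − 0.064041) = 17.36·0.935959 = 16.2482 /hr

Final: 16.2482 /hr


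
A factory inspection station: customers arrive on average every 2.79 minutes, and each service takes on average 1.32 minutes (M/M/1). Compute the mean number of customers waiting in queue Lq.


λ = 60/2.79 = 21.5054 /hr
μ = 60/1.32 = 45.4545 /hr
ρ = λ/μ = 21.5054/45.4545 = 0.4731
Lq = ρ²/(1−ρ) = 0.2238/0.5269 = 0.4248

Final: 0.4248


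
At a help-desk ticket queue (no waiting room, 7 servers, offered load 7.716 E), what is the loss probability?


B(c,a) = (a^c/c!) / Σ_{k=0}^{c} a^k/k!
a^7/7! = 323.083662
Σ terms (k=0..7): 1.00000 + 7.71600 + 29.76833 + 76.56414 + 147.69223 + 227.91864 + 293.10337 + 323.08366 = 1106.846371
B = 323.083662/1106.846371 = 0.291896

Final: 0.291896


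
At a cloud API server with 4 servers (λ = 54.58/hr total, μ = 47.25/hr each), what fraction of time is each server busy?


ρ = λ/(cμ) = 54.58/(4·47.25) = 54.58/189.00 = 0.2888

Final: 0.2888


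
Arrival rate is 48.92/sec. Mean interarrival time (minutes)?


Mean interarrival time = 1/λ = 1/48.92 second = 0.02044 second
In minutes: 0.02044 × 0.0166667 = 0.0003407 min

Final: 0.0003407 min


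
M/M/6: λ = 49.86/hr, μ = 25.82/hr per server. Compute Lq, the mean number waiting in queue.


a = λ/μ = 1.9311; ρ = a/6 = 0.3218
P₀ = 0.144821
Lq = P₀·a^c·ρ / (c!·(1−ρ)²) = 0.144821·51.85328·0.3218/(720·0.45990)
= 0.007299

Final: 0.007299


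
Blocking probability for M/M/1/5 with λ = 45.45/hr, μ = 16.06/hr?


ρ = λ/μ = 45.45/16.06 = 2.8300
P_K = (1−ρ)ρ^K/(1−ρ^(K+1)) = (-1.8300·181.527210)/(1 − 513.724265)
= -332.197055/-512.724265 = 0.647906

Final: 0.647906


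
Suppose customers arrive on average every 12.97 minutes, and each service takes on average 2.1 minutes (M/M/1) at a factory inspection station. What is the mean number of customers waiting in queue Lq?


λ = 60/12.97 = 4.6261 /hr
μ = 60/2.1 = 28.5714 /hr
ρ = λ/μ = 4.6261/28.5714 = 0.1619
Lq = ρ²/(1−ρ) = 0.02622/0.8381 = 0.03128

Final: 0.03128


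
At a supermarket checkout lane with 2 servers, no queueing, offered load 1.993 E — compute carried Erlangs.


B(2,1.993) = 0.398878 (Erlang-B)
Carried load = a(1 − B) = 1.993·(1 − 0.398878) = 1.993·0.601122 = 1.1980 E

Final: 1.1980 Erlangs


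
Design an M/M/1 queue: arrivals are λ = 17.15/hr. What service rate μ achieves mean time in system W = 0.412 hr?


W = 1/(μ−λ) ⇒ μ − λ = 1/W = 1/0.412 = 2.4272
μ = λ + 1/W = 17.15 + 2.4272 = 19.5772 per hr

Final: 19.5772 /hr


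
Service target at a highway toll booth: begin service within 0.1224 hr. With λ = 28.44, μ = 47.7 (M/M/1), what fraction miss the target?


ρ = 28.44/47.7 = 0.5962
P(Wq > t) = ρ·e^{−(μ−λ)t} = 0.5962·e^{−2.3574}
= 0.5962·0.094664 = 0.056441

Final: 0.056441


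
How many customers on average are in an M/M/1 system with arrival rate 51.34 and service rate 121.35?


ρ = λ/μ = 51.34/121.35 = 0.4231
L = ρ/(1−ρ) = 0.4231/(1 − 0.4231) = 0.4231/0.5769 = 0.7333

Final: 0.7333
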